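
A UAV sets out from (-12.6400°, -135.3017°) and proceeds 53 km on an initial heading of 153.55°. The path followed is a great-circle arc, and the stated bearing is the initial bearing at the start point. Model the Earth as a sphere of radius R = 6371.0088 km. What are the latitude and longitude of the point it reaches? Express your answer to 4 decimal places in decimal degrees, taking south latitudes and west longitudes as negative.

latitude -13.0667°, longitude -135.0838°

Central angle δ = d/R = 0.008319 rad.
Start latitude φ₁ = -0.220610 rad; initial bearing θ = 2.679953 rad.
Destination latitude: φ₂ = arcsin( sin φ₁ cos δ + cos φ₁ sin δ cos θ ) = arcsin(-0.226084) = -13.0667°.
Δλ = atan2( sin θ sin δ cos φ₁ , cos δ − sin φ₁ sin φ₂ ) = atan2(0.003616, 0.950493) = 0.003804 rad = 0.2179°.
λ₂ = λ₁ + Δλ = -135.0838°.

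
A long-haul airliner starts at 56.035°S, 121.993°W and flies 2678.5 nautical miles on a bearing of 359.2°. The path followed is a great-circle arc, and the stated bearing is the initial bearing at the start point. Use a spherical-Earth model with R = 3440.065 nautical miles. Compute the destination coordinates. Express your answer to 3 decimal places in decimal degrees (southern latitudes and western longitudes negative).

latitude -11.426°, longitude -122.566°

δ = 2678.5/3440.065 = 0.778619 rad (44.6116°).
Converting: φ₁ = -0.977995 rad, θ = 6.269223 rad.
sin φ₂ = sin φ₁ cos δ + cos φ₁ sin δ cos θ = (-0.829379)(0.711884) + (0.558686)(0.702297)(0.999903) = -0.198096
φ₂ = asin(-0.198096) = -0.199415 rad = -11.426°.
Δλ = atan2( sin θ sin δ cos φ₁ , cos δ − sin φ₁ sin φ₂ ) = atan2(-0.005478, 0.547587) = -0.010004 rad = -0.573°.
λ₂ = λ₁ + Δλ = -122.566°.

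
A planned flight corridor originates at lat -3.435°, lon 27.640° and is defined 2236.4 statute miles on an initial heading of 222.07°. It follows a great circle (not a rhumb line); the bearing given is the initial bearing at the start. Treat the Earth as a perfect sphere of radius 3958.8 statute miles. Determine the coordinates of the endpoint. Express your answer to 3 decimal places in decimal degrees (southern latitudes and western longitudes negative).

Angular distance δ = d/R = 2236.4 / 3958.8 = 0.564919 rad.
With φ₁ = -3.435° = -0.059952 rad and θ = 222.07° = 3.875853 rad:
Applying the spherical law of cosines for sides, sin φ₂ = sin φ₁ cos δ + cos φ₁ sin δ cos θ = -0.447296, so φ₂ = -26.570°.
Then Δλ = atan2(-0.358058, 0.817832) = -0.412674 rad, from sin θ sin δ cos φ₁ over cos δ − sin φ₁ sin φ₂.
Hence λ₂ = 27.640° + -23.644° = 3.996°.

latitude -26.570°, longitude 3.996°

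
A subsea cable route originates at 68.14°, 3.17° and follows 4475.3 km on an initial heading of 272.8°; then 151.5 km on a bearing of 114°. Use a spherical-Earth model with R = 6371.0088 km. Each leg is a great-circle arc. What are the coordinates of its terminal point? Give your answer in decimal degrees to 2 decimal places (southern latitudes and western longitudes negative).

latitude 45.50°, longitude -63.50°

Apply the spherical direct solution leg by leg, carrying full precision between legs.
Leg 1: from (68.14°, 3.17°), δ = 4475.3/6371.0088 = 0.702448 rad, θ = 272.8° → φ = 46.07°, λ = -65.28°.
Leg 2: from (46.07°, -65.28°), δ = 151.5/6371.0088 = 0.023780 rad, θ = 114° → φ = 45.50°, λ = -63.50°.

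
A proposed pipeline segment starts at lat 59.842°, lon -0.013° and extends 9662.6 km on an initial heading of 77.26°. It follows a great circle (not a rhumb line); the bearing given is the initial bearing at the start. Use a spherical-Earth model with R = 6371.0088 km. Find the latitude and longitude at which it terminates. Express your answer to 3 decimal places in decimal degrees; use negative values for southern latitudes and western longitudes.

δ = 9662.6/6371.0088 = 1.516651 rad (86.8977°).
With φ₁ = 59.842° = 1.044440 rad and θ = 77.26° = 1.348441 rad:
sin φ₂ = sin φ₁ cos δ + cos φ₁ sin δ cos θ = (0.864643)(0.054118) + (0.502386)(0.998535)(0.220527) = 0.157421
φ₂ = asin(0.157421) = 0.158078 rad = 9.057°.
Δλ = atan2( sin θ sin δ cos φ₁ , cos δ − sin φ₁ sin φ₂ ) = atan2(0.489300, -0.081994) = 1.736828 rad = 99.513°.
Hence λ₂ = -0.013° + 99.513° = 99.500°.

latitude 9.057°, longitude 99.500°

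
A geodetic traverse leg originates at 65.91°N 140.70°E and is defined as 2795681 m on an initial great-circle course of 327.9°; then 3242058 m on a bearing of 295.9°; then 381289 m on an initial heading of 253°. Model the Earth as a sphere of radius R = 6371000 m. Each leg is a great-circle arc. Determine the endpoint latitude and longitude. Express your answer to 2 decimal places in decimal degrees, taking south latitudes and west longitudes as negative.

latitude 62.82°, longitude -37.10°

Apply the spherical direct solution leg by leg, carrying full precision between legs.
Leg 1: from (65.91°, 140.70°), δ = 2795681/6371000 = 0.438814 rad, θ = 327.9° → φ = 76.74°, λ = 60.98°.
Leg 2: from (76.74°, 60.98°), δ = 3242058/6371000 = 0.508877 rad, θ = 295.9° → φ = 64.00°, λ = -29.91°.
Leg 3: from (64.00°, -29.91°), δ = 381289/6371000 = 0.059848 rad, θ = 253° → φ = 62.82°, λ = -37.10°.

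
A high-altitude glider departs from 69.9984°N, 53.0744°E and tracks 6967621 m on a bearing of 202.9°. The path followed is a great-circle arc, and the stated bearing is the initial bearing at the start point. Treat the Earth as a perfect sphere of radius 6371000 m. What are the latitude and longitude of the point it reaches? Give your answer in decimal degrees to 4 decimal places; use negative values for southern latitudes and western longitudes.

latitude 8.7228°, longitude 32.6050°

The arc subtends δ = 6967621/6371000 = 1.093646 rad at the centre.
Converting: φ₁ = 1.221703 rad, θ = 3.541273 rad.
Applying the spherical law of cosines for sides, sin φ₂ = sin φ₁ cos δ + cos φ₁ sin δ cos θ = 0.151654, so φ₂ = 8.7228°.
Δλ = atan2( sin θ sin δ cos φ₁ , cos δ − sin φ₁ sin φ₂ ) = atan2(-0.118232, 0.316743) = -0.357258 rad = -20.4694°.
Hence λ₂ = 53.0744° + -20.4694° = 32.6050°.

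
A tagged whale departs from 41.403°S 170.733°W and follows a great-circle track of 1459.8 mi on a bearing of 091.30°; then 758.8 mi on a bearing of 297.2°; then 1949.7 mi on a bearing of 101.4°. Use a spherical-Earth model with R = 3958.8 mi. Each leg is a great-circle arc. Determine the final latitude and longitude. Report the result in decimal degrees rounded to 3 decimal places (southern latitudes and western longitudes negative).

latitude -33.874°, longitude -121.011°

Apply the spherical direct solution leg by leg, carrying full precision between legs.
Leg 1: from (-41.403°, -170.733°), δ = 1459.8/3958.8 = 0.368748 rad, θ = 91.3° → φ = -38.538°, λ = -143.301°.
Leg 2: from (-38.538°, -143.301°), δ = 758.8/3958.8 = 0.191674 rad, θ = 297.2° → φ = -32.923°, λ = -154.946°.
Leg 3: from (-32.923°, -154.946°), δ = 1949.7/3958.8 = 0.492498 rad, θ = 101.4° → φ = -33.874°, λ = -121.011°.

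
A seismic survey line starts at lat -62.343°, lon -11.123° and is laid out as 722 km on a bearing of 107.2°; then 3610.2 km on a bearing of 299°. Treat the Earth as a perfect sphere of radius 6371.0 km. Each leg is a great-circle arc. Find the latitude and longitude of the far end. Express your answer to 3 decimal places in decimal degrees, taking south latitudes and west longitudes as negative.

latitude -39.778°, longitude -34.727°

Apply the spherical direct solution leg by leg, carrying full precision between legs.
Leg 1: from (-62.343°, -11.123°), δ = 722/6371 = 0.113326 rad, θ = 107.2° → φ = -63.583°, λ = 2.930°.
Leg 2: from (-63.583°, 2.930°), δ = 3610.2/6371 = 0.566661 rad, θ = 299° → φ = -39.778°, λ = -34.727°.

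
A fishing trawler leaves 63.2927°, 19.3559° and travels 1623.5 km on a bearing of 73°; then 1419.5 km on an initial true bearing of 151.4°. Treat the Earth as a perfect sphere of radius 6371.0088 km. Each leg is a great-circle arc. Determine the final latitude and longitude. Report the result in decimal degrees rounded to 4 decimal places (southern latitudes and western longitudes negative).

latitude 52.1742°, longitude 62.4381°

Apply the spherical direct solution leg by leg, carrying full precision between legs.
Leg 1: from (63.2927°, 19.3559°), δ = 1623.5/6371.0088 = 0.254826 rad, θ = 73° → φ = 63.8430°, λ = 52.5061°.
Leg 2: from (63.8430°, 52.5061°), δ = 1419.5/6371.0088 = 0.222806 rad, θ = 151.4° → φ = 52.1742°, λ = 62.4381°.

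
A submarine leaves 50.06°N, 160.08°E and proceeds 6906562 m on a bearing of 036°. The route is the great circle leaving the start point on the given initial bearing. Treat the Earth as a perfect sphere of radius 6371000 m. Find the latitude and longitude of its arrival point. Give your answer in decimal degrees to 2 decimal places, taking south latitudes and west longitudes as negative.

δ = 6906562/6371000 = 1.084062 rad (62.1122°).
With φ₁ = 50.06° = 0.873712 rad and θ = 36° = 0.628319 rad:
sin φ₂ = sin φ₁ cos δ + cos φ₁ sin δ cos θ = (0.766717)(0.467742) + (0.641985)(0.883865)(0.809017) = 0.817685
φ₂ = asin(0.817685) = 0.957377 rad = 54.85°.
Δλ = atan2( sin θ sin δ cos φ₁ , cos δ − sin φ₁ sin φ₂ ) = atan2(0.333526, -0.159191) = 2.016118 rad = 115.52°.
λ₂ = 160.08° + 115.52° = 275.60°, normalized to (−180°, 180°] → -84.40°.

latitude 54.85°, longitude -84.40°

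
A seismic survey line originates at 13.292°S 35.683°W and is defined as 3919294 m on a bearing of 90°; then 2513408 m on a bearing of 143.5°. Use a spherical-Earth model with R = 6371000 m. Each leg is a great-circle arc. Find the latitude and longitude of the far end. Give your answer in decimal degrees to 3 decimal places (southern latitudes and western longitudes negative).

latitude -28.477°, longitude 15.376°

Apply the spherical direct solution leg by leg, carrying full precision between legs.
Leg 1: from (-13.292°, -35.683°), δ = 3919294/6371000 = 0.615177 rad, θ = 90° → φ = -10.822°, λ = 0.301°.
Leg 2: from (-10.822°, 0.301°), δ = 2513408/6371000 = 0.394508 rad, θ = 143.5° → φ = -28.477°, λ = 15.376°.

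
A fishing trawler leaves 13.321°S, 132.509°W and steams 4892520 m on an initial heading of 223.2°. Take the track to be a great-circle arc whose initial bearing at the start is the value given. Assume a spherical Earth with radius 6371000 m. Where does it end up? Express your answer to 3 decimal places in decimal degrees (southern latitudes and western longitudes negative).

Angular distance δ = d/R = 4892520 / 6371000 = 0.767936 rad.
Start latitude φ₁ = -0.232495 rad; initial bearing θ = 3.895575 rad.
sin φ₂ = sin φ₁ cos δ + cos φ₁ sin δ cos θ = (-0.230406)(0.719346) + (0.973094)(0.694652)(-0.728969) = -0.658497
φ₂ = asin(-0.658497) = -0.718820 rad = -41.185°.
For the longitude increment, Δλ = atan2( sin θ sin δ cos φ₁, cos δ − sin φ₁ sin φ₂ ) = atan2(-0.462728, 0.567624) = -39.187°.
λ₂ = λ₁ + Δλ = -171.696°.

latitude -41.185°, longitude -171.696°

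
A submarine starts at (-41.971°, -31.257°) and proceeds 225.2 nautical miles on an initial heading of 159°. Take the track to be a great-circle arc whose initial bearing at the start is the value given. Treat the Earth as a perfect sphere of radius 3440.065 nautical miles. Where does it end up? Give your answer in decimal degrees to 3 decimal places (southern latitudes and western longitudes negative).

latitude -45.457°, longitude -29.342°

The arc subtends δ = 225.2/3440.065 = 0.065464 rad at the centre.
With φ₁ = -41.971° = -0.732532 rad and θ = 159° = 2.775074 rad:
Applying the spherical law of cosines for sides, sin φ₂ = sin φ₁ cos δ + cos φ₁ sin δ cos θ = -0.712728, so φ₂ = -45.457°.
For the longitude increment, Δλ = atan2( sin θ sin δ cos φ₁, cos δ − sin φ₁ sin φ₂ ) = atan2(0.017430, 0.521218) = 1.915°.
λ₂ = λ₁ + Δλ = -29.342°.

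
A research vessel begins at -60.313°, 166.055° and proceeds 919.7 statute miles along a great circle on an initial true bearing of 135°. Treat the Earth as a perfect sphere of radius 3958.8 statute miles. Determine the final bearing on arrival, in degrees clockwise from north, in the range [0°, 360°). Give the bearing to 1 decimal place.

Central angle δ = d/R = 0.232318 rad.
Start latitude φ₁ = -1.052660 rad; initial bearing θ = 2.356194 rad.
sin φ₂ = sin φ₁ cos δ + cos φ₁ sin δ cos θ = (-0.868744)(0.973135) + (0.495262)(0.230234)(-0.707107) = -0.926034
φ₂ = asin(-0.926034) = -1.183766 rad = -67.825°.
Δλ = atan2( sin θ sin δ cos φ₁ , cos δ − sin φ₁ sin φ₂ ) = atan2(0.080629, 0.168649) = 0.445962 rad = 25.552°.
λ₂ = 166.055° + 25.552° = 191.607°, normalized to (−180°, 180°] → -168.393°.
The forward bearing on arrival equals the back-azimuth from the destination plus 180°.
Back-azimuth from P₂ (-67.8°, -168.4°) to P₁ (-60.3°, 166.1°), with Δλ' = λ₁ − λ₂ = 334.4°: atan2( sin Δλ' cos φ₁ , cos φ₂ sin φ₁ − sin φ₂ cos φ₁ cos Δλ' ) = 291.9°.
Final bearing = (291.9° + 180°) mod 360° = 111.9°.

final bearing 111.9°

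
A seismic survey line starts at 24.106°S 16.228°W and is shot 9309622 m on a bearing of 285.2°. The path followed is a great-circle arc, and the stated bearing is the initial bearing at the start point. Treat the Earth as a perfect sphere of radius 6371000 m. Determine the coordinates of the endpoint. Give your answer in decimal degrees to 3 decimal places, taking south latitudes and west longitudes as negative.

Central angle δ = d/R = 1.461250 rad.
With φ₁ = -24.106° = -0.420729 rad and θ = 285.2° = 4.977679 rad:
sin φ₂ = sin φ₁ cos δ + cos φ₁ sin δ cos θ = (-0.408426)(0.109328) + (0.912791)(0.994006)(0.262189) = 0.193237
φ₂ = asin(0.193237) = 0.194460 rad = 11.142°.
Then Δλ = atan2(-0.875579, 0.188251) = -1.359019 rad, from sin θ sin δ cos φ₁ over cos δ − sin φ₁ sin φ₂.
λ₂ = λ₁ + Δλ = -94.094°.

latitude 11.142°, longitude -94.094°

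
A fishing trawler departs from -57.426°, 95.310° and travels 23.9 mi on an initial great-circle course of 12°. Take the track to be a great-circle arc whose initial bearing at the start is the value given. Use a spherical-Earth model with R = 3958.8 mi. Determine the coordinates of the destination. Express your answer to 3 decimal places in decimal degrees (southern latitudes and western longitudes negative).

Central angle δ = d/R = 0.006037 rad.
Start latitude φ₁ = -1.002273 rad; initial bearing θ = 0.209440 rad.
Applying the spherical law of cosines for sides, sin φ₂ = sin φ₁ cos δ + cos φ₁ sin δ cos θ = -0.839502, so φ₂ = -57.088°.
For the longitude increment, Δλ = atan2( sin θ sin δ cos φ₁, cos δ − sin φ₁ sin φ₂ ) = atan2(0.000676, 0.292536) = 0.132°.
λ₂ = λ₁ + Δλ = 95.442°.

latitude -57.088°, longitude 95.442°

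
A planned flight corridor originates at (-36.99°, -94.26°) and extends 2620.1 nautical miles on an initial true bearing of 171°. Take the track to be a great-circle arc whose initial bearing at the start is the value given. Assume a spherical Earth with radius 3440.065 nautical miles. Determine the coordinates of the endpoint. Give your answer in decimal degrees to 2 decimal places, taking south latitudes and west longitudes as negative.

The arc subtends δ = 2620.1/3440.065 = 0.761643 rad at the centre.
Converting: φ₁ = -0.645597 rad, θ = 2.984513 rad.
sin φ₂ = sin φ₁ cos δ + cos φ₁ sin δ cos θ = (-0.601676)(0.723703) + (0.798741)(0.690111)(-0.987688) = -0.979868
φ₂ = asin(-0.979868) = -1.369799 rad = -78.48°.
For the longitude increment, Δλ = atan2( sin θ sin δ cos φ₁, cos δ − sin φ₁ sin φ₂ ) = atan2(0.086230, 0.134141) = 32.73°.
λ₂ = -94.26° + 32.73° = -61.53°.

latitude -78.48°, longitude -61.53°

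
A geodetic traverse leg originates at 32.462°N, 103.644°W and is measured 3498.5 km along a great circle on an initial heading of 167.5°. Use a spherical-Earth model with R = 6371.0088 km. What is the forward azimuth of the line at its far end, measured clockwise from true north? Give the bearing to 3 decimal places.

final bearing 169.473°

δ = 3498.5/6371.0088 = 0.549128 rad (31.4627°).
Converting: φ₁ = 0.566569 rad, θ = 2.923426 rad.
Applying the spherical law of cosines for sides, sin φ₂ = sin φ₁ cos δ + cos φ₁ sin δ cos θ = 0.027879, so φ₂ = 1.598°.
For the longitude increment, Δλ = atan2( sin θ sin δ cos φ₁, cos δ − sin φ₁ sin φ₂ ) = atan2(0.095318, 0.838016) = 6.489°.
λ₂ = λ₁ + Δλ = -97.155°.
The forward bearing on arrival equals the back-azimuth from the destination plus 180°.
Back-azimuth from P₂ (1.598°, -97.155°) to P₁ (32.462°, -103.644°), with Δλ' = λ₁ − λ₂ = -6.489°: atan2( sin Δλ' cos φ₁ , cos φ₂ sin φ₁ − sin φ₂ cos φ₁ cos Δλ' ) = 349.473°.
Final bearing = (349.473° + 180°) mod 360° = 169.473°.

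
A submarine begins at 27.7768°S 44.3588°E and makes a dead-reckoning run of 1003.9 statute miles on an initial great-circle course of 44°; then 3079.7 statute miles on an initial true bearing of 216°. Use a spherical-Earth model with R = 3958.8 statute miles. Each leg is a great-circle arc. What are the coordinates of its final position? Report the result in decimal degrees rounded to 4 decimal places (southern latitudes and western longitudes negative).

latitude -48.6552°, longitude 16.2129°

Apply the spherical direct solution leg by leg, carrying full precision between legs.
Leg 1: from (-27.7768°, 44.3588°), δ = 1003.9/3958.8 = 0.253587 rad, θ = 44° → φ = -16.9450°, λ = 54.8558°.
Leg 2: from (-16.9450°, 54.8558°), δ = 3079.7/3958.8 = 0.777938 rad, θ = 216° → φ = -48.6552°, λ = 16.2129°.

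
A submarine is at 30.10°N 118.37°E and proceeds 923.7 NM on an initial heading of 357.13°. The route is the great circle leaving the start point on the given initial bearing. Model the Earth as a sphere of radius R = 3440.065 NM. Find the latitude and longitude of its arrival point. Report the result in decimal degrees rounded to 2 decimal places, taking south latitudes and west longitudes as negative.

δ = 923.7/3440.065 = 0.268512 rad (15.3846°).
Converting: φ₁ = 0.525344 rad, θ = 6.233094 rad.
Applying the spherical law of cosines for sides, sin φ₂ = sin φ₁ cos δ + cos φ₁ sin δ cos θ = 0.712774, so φ₂ = 45.46°.
Then Δλ = atan2(-0.011492, 0.606703) = -0.018940 rad, from sin θ sin δ cos φ₁ over cos δ − sin φ₁ sin φ₂.
λ₂ = λ₁ + Δλ = 117.28°.

latitude 45.46°, longitude 117.28°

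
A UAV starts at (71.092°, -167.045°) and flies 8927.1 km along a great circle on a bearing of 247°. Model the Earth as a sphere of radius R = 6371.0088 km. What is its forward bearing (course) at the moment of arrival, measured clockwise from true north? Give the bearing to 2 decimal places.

final bearing 197.37°

Angular distance δ = d/R = 8927.1 / 6371.0088 = 1.401207 rad.
Start latitude φ₁ = 1.240789 rad; initial bearing θ = 4.310963 rad.
Destination latitude: φ₂ = arcsin( sin φ₁ cos δ + cos φ₁ sin δ cos θ ) = arcsin(0.034871) = 1.998°.
Then Δλ = atan2(-0.294010, 0.135789) = -1.138131 rad, from sin θ sin δ cos φ₁ over cos δ − sin φ₁ sin φ₂.
λ₂ = -167.045° + -65.210° = -232.255°, normalized to (−180°, 180°] → 127.745°.
The forward bearing on arrival equals the back-azimuth from the destination plus 180°.
Back-azimuth from P₂ (2.00°, 127.74°) to P₁ (71.09°, -167.04°), with Δλ' = λ₁ − λ₂ = -294.79°: atan2( sin Δλ' cos φ₁ , cos φ₂ sin φ₁ − sin φ₂ cos φ₁ cos Δλ' ) = 17.37°.
Final bearing = (17.37° + 180°) mod 360° = 197.37°.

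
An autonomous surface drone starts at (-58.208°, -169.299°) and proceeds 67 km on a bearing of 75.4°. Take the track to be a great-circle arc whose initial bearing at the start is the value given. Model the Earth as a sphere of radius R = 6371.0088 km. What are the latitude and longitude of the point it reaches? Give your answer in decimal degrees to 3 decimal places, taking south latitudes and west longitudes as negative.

δ = 67/6371.0088 = 0.010516 rad (0.6025°).
With φ₁ = -58.208° = -1.015921 rad and θ = 75.4° = 1.315978 rad:
sin φ₂ = sin φ₁ cos δ + cos φ₁ sin δ cos θ = (-0.849966)(0.999945) + (0.526837)(0.010516)(0.252069) = -0.848523
φ₂ = asin(-0.848523) = -1.013187 rad = -58.051°.
For the longitude increment, Δλ = atan2( sin θ sin δ cos φ₁, cos δ − sin φ₁ sin φ₂ ) = atan2(0.005361, 0.278729) = 1.102°.
Hence λ₂ = -169.299° + 1.102° = -168.197°.

latitude -58.051°, longitude -168.197°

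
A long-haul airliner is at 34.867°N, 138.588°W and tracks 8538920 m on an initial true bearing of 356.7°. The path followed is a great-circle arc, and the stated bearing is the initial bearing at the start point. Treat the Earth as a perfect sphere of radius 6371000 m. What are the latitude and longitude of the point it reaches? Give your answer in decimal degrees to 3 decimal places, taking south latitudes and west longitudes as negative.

Central angle δ = d/R = 1.340279 rad.
With φ₁ = 34.867° = 0.608544 rad and θ = 356.7° = 6.225589 rad:
Applying the spherical law of cosines for sides, sin φ₂ = sin φ₁ cos δ + cos φ₁ sin δ cos θ = 0.928070, so φ₂ = 68.136°.
Then Δλ = atan2(-0.045981, -0.302072) = -2.990534 rad, from sin θ sin δ cos φ₁ over cos δ − sin φ₁ sin φ₂.
λ₂ = -138.588° + -171.345° = -309.933°, normalized to (−180°, 180°] → 50.067°.

latitude 68.136°, longitude 50.067°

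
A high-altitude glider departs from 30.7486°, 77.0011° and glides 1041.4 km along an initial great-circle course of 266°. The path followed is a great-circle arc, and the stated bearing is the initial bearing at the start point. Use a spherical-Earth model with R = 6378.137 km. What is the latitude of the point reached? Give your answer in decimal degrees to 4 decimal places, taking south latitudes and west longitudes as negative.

Central angle δ = d/R = 0.163277 rad.
Converting: φ₁ = 0.536664 rad, θ = 4.642576 rad.
Destination latitude: φ₂ = arcsin( sin φ₁ cos δ + cos φ₁ sin δ cos θ ) = arcsin(0.494727) = 29.6518°.
Δλ = atan2( sin θ sin δ cos φ₁ , cos δ − sin φ₁ sin φ₂ ) = atan2(-0.139360, 0.733760) = -0.187690 rad = -10.7539°.
λ₂ = 77.0011° + -10.7539° = 66.2472°.

latitude 29.6518°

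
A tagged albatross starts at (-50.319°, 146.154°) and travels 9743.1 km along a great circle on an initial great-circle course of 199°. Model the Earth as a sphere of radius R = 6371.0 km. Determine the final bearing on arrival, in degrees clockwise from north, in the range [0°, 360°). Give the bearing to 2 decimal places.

Central angle δ = d/R = 1.529289 rad.
Converting: φ₁ = -0.878232 rad, θ = 3.473205 rad.
Applying the spherical law of cosines for sides, sin φ₂ = sin φ₁ cos δ + cos φ₁ sin δ cos θ = -0.635141, so φ₂ = -39.430°.
Δλ = atan2( sin θ sin δ cos φ₁ , cos δ − sin φ₁ sin φ₂ ) = atan2(-0.207700, -0.447316) = -2.706890 rad = -155.093°.
λ₂ = 146.154° + -155.093° = -8.939°.
The forward bearing on arrival equals the back-azimuth from the destination plus 180°.
Back-azimuth from P₂ (-39.43°, -8.94°) to P₁ (-50.32°, 146.15°), with Δλ' = λ₁ − λ₂ = 155.09°: atan2( sin Δλ' cos φ₁ , cos φ₂ sin φ₁ − sin φ₂ cos φ₁ cos Δλ' ) = 164.39°.
Final bearing = (164.39° + 180°) mod 360° = 344.39°.

final bearing 344.39°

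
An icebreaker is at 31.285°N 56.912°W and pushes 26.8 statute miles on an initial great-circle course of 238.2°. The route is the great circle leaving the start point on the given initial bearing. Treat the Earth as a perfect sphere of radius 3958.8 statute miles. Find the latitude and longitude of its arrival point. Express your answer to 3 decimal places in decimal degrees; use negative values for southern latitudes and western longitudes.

Angular distance δ = d/R = 26.8 / 3958.8 = 0.006770 rad.
With φ₁ = 31.285° = 0.546026 rad and θ = 238.2° = 4.157374 rad:
Applying the spherical law of cosines for sides, sin φ₂ = sin φ₁ cos δ + cos φ₁ sin δ cos θ = 0.516235, so φ₂ = 31.080°.
Δλ = atan2( sin θ sin δ cos φ₁ , cos δ − sin φ₁ sin φ₂ ) = atan2(-0.004917, 0.731899) = -0.006718 rad = -0.385°.
λ₂ = -56.912° + -0.385° = -57.297°.

latitude 31.080°, longitude -57.297°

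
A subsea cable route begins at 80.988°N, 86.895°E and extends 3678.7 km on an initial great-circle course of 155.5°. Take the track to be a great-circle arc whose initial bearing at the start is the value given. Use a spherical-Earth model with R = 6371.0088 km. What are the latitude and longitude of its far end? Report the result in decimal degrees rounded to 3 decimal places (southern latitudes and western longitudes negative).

Central angle δ = d/R = 0.577412 rad.
Start latitude φ₁ = 1.413507 rad; initial bearing θ = 2.713987 rad.
Applying the spherical law of cosines for sides, sin φ₂ = sin φ₁ cos δ + cos φ₁ sin δ cos θ = 0.749730, so φ₂ = 48.567°.
For the longitude increment, Δλ = atan2( sin θ sin δ cos φ₁, cos δ − sin φ₁ sin φ₂ ) = atan2(0.035458, 0.097403) = 20.003°.
Hence λ₂ = 86.895° + 20.003° = 106.898°.

latitude 48.567°, longitude 106.898°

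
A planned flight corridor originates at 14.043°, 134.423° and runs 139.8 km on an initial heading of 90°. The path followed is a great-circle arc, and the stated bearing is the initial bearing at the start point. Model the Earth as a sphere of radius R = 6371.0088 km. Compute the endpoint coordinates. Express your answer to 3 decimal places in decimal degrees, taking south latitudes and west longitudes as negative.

δ = 139.8/6371.0088 = 0.021943 rad (1.2572°).
Converting: φ₁ = 0.245097 rad, θ = 1.570796 rad.
Applying the spherical law of cosines for sides, sin φ₂ = sin φ₁ cos δ + cos φ₁ sin δ cos θ = 0.242592, so φ₂ = 14.040°.
Then Δλ = atan2(0.021286, 0.940894) = 0.022619 rad, from sin θ sin δ cos φ₁ over cos δ − sin φ₁ sin φ₂.
λ₂ = λ₁ + Δλ = 135.719°.

latitude 14.040°, longitude 135.719°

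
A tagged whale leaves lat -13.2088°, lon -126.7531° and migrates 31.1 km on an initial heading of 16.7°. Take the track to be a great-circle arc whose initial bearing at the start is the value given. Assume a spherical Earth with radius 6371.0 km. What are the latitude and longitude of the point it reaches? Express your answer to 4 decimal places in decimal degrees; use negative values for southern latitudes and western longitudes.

The arc subtends δ = 31.1/6371 = 0.004881 rad at the centre.
Start latitude φ₁ = -0.230537 rad; initial bearing θ = 0.291470 rad.
Applying the spherical law of cosines for sides, sin φ₂ = sin φ₁ cos δ + cos φ₁ sin δ cos θ = -0.223946, so φ₂ = -12.9409°.
Δλ = atan2( sin θ sin δ cos φ₁ , cos δ − sin φ₁ sin φ₂ ) = atan2(0.001366, 0.948816) = 0.001439 rad = 0.0825°.
λ₂ = -126.7531° + 0.0825° = -126.6706°.

latitude -12.9409°, longitude -126.6706°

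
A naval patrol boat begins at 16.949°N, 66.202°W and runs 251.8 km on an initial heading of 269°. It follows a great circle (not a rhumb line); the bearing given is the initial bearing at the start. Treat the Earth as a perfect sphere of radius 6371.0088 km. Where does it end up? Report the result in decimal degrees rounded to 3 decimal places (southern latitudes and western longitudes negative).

Angular distance δ = d/R = 251.8 / 6371.0088 = 0.039523 rad.
Start latitude φ₁ = 0.295816 rad; initial bearing θ = 4.694936 rad.
Applying the spherical law of cosines for sides, sin φ₂ = sin φ₁ cos δ + cos φ₁ sin δ cos θ = 0.290633, so φ₂ = 16.896°.
For the longitude increment, Δλ = atan2( sin θ sin δ cos φ₁, cos δ − sin φ₁ sin φ₂ ) = atan2(-0.037790, 0.914494) = -2.366°.
Hence λ₂ = -66.202° + -2.366° = -68.568°.

latitude 16.896°, longitude -68.568°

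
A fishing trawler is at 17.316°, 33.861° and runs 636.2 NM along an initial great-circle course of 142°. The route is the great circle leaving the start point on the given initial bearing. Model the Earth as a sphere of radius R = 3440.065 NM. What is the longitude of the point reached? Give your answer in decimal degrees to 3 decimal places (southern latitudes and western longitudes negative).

Angular distance δ = d/R = 636.2 / 3440.065 = 0.184938 rad.
Start latitude φ₁ = 0.302221 rad; initial bearing θ = 2.478368 rad.
sin φ₂ = sin φ₁ cos δ + cos φ₁ sin δ cos θ = (0.297641)(0.982948) + (0.954678)(0.183886)(-0.788011) = 0.154229
φ₂ = asin(0.154229) = 0.154847 rad = 8.872°.
Δλ = atan2( sin θ sin δ cos φ₁ , cos δ − sin φ₁ sin φ₂ ) = atan2(0.108080, 0.937043) = 0.114835 rad = 6.580°.
Hence λ₂ = 33.861° + 6.580° = 40.441°.

longitude 40.441°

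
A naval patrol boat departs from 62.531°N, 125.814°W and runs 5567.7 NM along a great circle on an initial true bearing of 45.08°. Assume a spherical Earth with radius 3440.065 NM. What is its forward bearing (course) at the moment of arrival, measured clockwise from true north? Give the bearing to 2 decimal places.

Central angle δ = d/R = 1.618487 rad.
Start latitude φ₁ = 1.091372 rad; initial bearing θ = 0.786794 rad.
Applying the spherical law of cosines for sides, sin φ₂ = sin φ₁ cos δ + cos φ₁ sin δ cos θ = 0.283042, so φ₂ = 16.442°.
Then Δλ = atan2(0.326250, -0.298805) = 2.312314 rad, from sin θ sin δ cos φ₁ over cos δ − sin φ₁ sin φ₂.
Hence λ₂ = -125.814° + 132.486° = 6.672°.
The forward bearing on arrival equals the back-azimuth from the destination plus 180°.
Back-azimuth from P₂ (16.44°, 6.67°) to P₁ (62.53°, -125.81°), with Δλ' = λ₁ − λ₂ = -132.49°: atan2( sin Δλ' cos φ₁ , cos φ₂ sin φ₁ − sin φ₂ cos φ₁ cos Δλ' ) = 340.09°.
Final bearing = (340.09° + 180°) mod 360° = 160.09°.

final bearing 160.09°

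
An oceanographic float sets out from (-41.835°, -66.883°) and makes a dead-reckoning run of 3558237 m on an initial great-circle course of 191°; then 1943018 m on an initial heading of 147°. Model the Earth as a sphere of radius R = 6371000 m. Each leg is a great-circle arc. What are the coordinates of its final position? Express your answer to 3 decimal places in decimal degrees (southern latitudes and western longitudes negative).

Apply the spherical direct solution leg by leg, carrying full precision between legs.
Leg 1: from (-41.835°, -66.883°), δ = 3558237/6371000 = 0.558505 rad, θ = 191° → φ = -72.404°, λ = -86.423°.
Leg 2: from (-72.404°, -86.423°), δ = 1943018/6371000 = 0.304978 rad, θ = 147° → φ = -80.182°, λ = -12.881°.

latitude -80.182°, longitude -12.881°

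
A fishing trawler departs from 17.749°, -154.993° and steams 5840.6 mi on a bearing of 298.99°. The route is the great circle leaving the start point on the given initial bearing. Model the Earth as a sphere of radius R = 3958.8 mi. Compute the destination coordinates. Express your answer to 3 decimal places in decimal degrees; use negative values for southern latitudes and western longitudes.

latitude 29.245°, longitude 111.307°

Central angle δ = d/R = 1.475346 rad.
Start latitude φ₁ = 0.309778 rad; initial bearing θ = 5.218360 rad.
sin φ₂ = sin φ₁ cos δ + cos φ₁ sin δ cos θ = (0.304848)(0.095305) + (0.952401)(0.995448)(0.484657) = 0.488540
φ₂ = asin(0.488540) = 0.510416 rad = 29.245°.
Then Δλ = atan2(-0.829277, -0.053625) = -1.635371 rad, from sin θ sin δ cos φ₁ over cos δ − sin φ₁ sin φ₂.
λ₂ = -154.993° + -93.700° = -248.693°, normalized to (−180°, 180°] → 111.307°.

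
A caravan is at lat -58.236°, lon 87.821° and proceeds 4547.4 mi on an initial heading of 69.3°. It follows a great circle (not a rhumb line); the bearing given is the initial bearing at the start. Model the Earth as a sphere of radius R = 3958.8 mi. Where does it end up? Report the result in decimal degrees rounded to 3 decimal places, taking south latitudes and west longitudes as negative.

The arc subtends δ = 4547.4/3958.8 = 1.148681 rad at the centre.
Converting: φ₁ = -1.016410 rad, θ = 1.209513 rad.
Destination latitude: φ₂ = arcsin( sin φ₁ cos δ + cos φ₁ sin δ cos θ ) = arcsin(-0.178585) = -10.287°.
For the longitude increment, Δλ = atan2( sin θ sin δ cos φ₁, cos δ − sin φ₁ sin φ₂ ) = atan2(0.449214, 0.257854) = 60.144°.
Hence λ₂ = 87.821° + 60.144° = 147.965°.

latitude -10.287°, longitude 147.965°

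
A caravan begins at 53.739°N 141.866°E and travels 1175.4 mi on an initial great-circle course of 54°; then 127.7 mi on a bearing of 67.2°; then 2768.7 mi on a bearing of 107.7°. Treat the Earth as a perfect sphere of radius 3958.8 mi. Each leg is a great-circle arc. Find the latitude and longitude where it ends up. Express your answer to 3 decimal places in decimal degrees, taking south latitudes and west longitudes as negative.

Apply the spherical direct solution leg by leg, carrying full precision between legs.
Leg 1: from (53.739°, 141.866°), δ = 1175.4/3958.8 = 0.296908 rad, θ = 54° → φ = 60.781°, λ = 170.870°.
Leg 2: from (60.781°, 170.870°), δ = 127.7/3958.8 = 0.032257 rad, θ = 67.2° → φ = 61.451°, λ = 174.437°.
Leg 3: from (61.451°, 174.437°), δ = 2768.7/3958.8 = 0.699379 rad, θ = 107.7° → φ = 35.356°, λ = -136.803°.

latitude 35.356°, longitude -136.803°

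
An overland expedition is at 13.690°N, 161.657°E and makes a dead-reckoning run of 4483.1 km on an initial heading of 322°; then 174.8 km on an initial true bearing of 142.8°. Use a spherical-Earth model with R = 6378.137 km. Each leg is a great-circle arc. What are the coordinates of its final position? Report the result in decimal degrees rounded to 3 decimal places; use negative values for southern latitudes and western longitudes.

Apply the spherical direct solution leg by leg, carrying full precision between legs.
Leg 1: from (13.690°, 161.657°), δ = 4483.1/6378.137 = 0.702885 rad, θ = 322° → φ = 42.492°, λ = 128.992°.
Leg 2: from (42.492°, 128.992°), δ = 174.8/6378.137 = 0.027406 rad, θ = 142.8° → φ = 41.234°, λ = 130.254°.

latitude 41.234°, longitude 130.254°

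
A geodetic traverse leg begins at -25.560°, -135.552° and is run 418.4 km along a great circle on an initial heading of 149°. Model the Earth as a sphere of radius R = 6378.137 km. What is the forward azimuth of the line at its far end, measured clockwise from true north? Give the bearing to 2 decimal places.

final bearing 147.99°

δ = 418.4/6378.137 = 0.065599 rad (3.7586°).
Start latitude φ₁ = -0.446106 rad; initial bearing θ = 2.600541 rad.
sin φ₂ = sin φ₁ cos δ + cos φ₁ sin δ cos θ = (-0.431456)(0.997849) + (0.902134)(0.065552)(-0.857167) = -0.481218
φ₂ = asin(-0.481218) = -0.502044 rad = -28.765°.
Then Δλ = atan2(0.030458, 0.790225) = 0.038524 rad, from sin θ sin δ cos φ₁ over cos δ − sin φ₁ sin φ₂.
Hence λ₂ = -135.552° + 2.207° = -133.345°.
The forward bearing on arrival equals the back-azimuth from the destination plus 180°.
Back-azimuth from P₂ (-28.76°, -133.34°) to P₁ (-25.56°, -135.55°), with Δλ' = λ₁ − λ₂ = -2.21°: atan2( sin Δλ' cos φ₁ , cos φ₂ sin φ₁ − sin φ₂ cos φ₁ cos Δλ' ) = 327.99°.
Final bearing = (327.99° + 180°) mod 360° = 147.99°.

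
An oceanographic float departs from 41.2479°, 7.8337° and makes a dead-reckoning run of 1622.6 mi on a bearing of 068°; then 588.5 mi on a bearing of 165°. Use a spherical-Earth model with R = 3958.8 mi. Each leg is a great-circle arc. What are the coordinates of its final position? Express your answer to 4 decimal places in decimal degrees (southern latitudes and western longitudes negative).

Apply the spherical direct solution leg by leg, carrying full precision between legs.
Leg 1: from (41.2479°, 7.8337°), δ = 1622.6/3958.8 = 0.409872 rad, θ = 68° → φ = 45.8028°, λ = 39.8388°.
Leg 2: from (45.8028°, 39.8388°), δ = 588.5/3958.8 = 0.148656 rad, θ = 165° → φ = 37.5392°, λ = 42.6097°.

latitude 37.5392°, longitude 42.6097°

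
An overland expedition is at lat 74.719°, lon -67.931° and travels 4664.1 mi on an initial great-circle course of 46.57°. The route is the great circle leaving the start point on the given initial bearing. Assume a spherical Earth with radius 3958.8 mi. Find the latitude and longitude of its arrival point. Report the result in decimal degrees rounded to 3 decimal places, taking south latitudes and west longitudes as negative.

latitude 32.445°, longitude 59.408°

The arc subtends δ = 4664.1/3958.8 = 1.178160 rad at the centre.
With φ₁ = 74.719° = 1.304093 rad and θ = 46.57° = 0.812800 rad:
Applying the spherical law of cosines for sides, sin φ₂ = sin φ₁ cos δ + cos φ₁ sin δ cos θ = 0.536494, so φ₂ = 32.445°.
Then Δλ = atan2(0.176832, -0.134901) = 2.222490 rad, from sin θ sin δ cos φ₁ over cos δ − sin φ₁ sin φ₂.
λ₂ = -67.931° + 127.339° = 59.408°.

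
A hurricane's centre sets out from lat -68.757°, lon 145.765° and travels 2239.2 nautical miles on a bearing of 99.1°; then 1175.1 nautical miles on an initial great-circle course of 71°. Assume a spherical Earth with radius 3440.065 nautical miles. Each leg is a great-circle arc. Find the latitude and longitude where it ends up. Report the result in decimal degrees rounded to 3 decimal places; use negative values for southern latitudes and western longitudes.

Apply the spherical direct solution leg by leg, carrying full precision between legs.
Leg 1: from (-68.757°, 145.765°), δ = 2239.2/3440.065 = 0.650918 rad, θ = 99.1° → φ = -50.914°, λ = -142.626°.
Leg 2: from (-50.914°, -142.626°), δ = 1175.1/3440.065 = 0.341592 rad, θ = 71° → φ = -41.497°, λ = -117.609°.

latitude -41.497°, longitude -117.609°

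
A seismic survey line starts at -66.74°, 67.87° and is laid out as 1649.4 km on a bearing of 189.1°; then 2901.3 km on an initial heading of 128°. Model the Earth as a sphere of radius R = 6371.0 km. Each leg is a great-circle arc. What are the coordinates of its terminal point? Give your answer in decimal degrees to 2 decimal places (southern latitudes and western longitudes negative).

latitude -68.31°, longitude 163.05°

Apply the spherical direct solution leg by leg, carrying full precision between legs.
Leg 1: from (-66.74°, 67.87°), δ = 1649.4/6371 = 0.258892 rad, θ = 189.1° → φ = -81.09°, λ = 52.72°.
Leg 2: from (-81.09°, 52.72°), δ = 2901.3/6371 = 0.455392 rad, θ = 128° → φ = -68.31°, λ = 163.05°.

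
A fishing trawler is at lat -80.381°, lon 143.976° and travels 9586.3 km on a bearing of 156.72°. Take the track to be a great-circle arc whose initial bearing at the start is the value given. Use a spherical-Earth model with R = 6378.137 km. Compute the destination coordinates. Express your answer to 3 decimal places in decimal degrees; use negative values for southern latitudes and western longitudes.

latitude -12.705°, longitude -59.866°

Angular distance δ = d/R = 9586.3 / 6378.137 = 1.502994 rad.
Start latitude φ₁ = -1.402913 rad; initial bearing θ = 2.735280 rad.
Destination latitude: φ₂ = arcsin( sin φ₁ cos δ + cos φ₁ sin δ cos θ ) = arcsin(-0.219937) = -12.705°.
Then Δλ = atan2(0.065889, -0.149094) = 2.725473 rad, from sin θ sin δ cos φ₁ over cos δ − sin φ₁ sin φ₂.
λ₂ = 143.976° + 156.158° = 300.134°, normalized to (−180°, 180°] → -59.866°.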